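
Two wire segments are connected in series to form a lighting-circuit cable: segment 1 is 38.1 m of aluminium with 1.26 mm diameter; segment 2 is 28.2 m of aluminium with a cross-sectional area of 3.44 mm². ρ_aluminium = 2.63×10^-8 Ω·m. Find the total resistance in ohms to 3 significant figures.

Segment 1: A = π(d/2)² = π(6.3000e-04 m)² = 1.247e-06 m²
R₁ = ρL/A = (2.63×10^-8)(38.1)/(1.247e-06) = 0.8036 Ω
Segment 2: A = 3.44 mm² = 3.440e-06 m²
R₂ = (2.63×10^-8)(28.2)/(3.440e-06) = 0.2156 Ω
R = R₁ + R₂ = 1.02 Ω

1.02 Ω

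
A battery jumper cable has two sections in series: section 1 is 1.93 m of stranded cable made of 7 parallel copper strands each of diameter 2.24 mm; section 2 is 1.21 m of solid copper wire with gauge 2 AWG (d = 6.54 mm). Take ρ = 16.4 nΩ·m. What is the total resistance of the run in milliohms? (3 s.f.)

ρ = 16.4 nΩ·m = 1.64×10^-8 Ω·m
Section 1: A_strand = π(1.1200e-03)² = 3.941e-06 m²; R₁ = ρL/(N·A_s) = (1.64×10^-8)(1.93)/(7×3.941e-06) = 0.001147 Ω
Section 2: A = π(6.54/2 mm)² = π(3.2700e-03 m)² = 3.359e-05 m²
R₂ = (1.64×10^-8)(1.21)/(3.359e-05) = 5.907×10^-4 Ω
R = R₁ + R₂ = 1.74 mΩ

1.74 mΩ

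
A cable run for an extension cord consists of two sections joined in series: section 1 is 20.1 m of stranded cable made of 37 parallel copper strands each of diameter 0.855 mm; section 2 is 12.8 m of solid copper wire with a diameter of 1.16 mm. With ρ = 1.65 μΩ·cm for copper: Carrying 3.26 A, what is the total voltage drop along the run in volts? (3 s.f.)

0.702 V

ρ = 1.65 μΩ·cm = 1.65×10^-8 Ω·m
Section 1: A_strand = π(4.2750e-04)² = 5.741e-07 m²; R₁ = ρL/(N·A_s) = (1.65×10^-8)(20.1)/(37×5.741e-07) = 0.01561 Ω
Section 2: A = π(d/2)² = π(5.8000e-04 m)² = 1.057e-06 m²
R₂ = (1.65×10^-8)(12.8)/(1.057e-06) = 0.1998 Ω
R = R₁ + R₂ = 0.2155 Ω
V = IR = 3.26 × 0.2155 = 0.702 V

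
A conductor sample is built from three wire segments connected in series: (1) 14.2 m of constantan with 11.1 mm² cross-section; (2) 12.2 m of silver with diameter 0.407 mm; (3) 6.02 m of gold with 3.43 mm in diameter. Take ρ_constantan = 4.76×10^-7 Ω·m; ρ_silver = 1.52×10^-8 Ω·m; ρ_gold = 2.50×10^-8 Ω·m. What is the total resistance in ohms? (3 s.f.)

Seg 1: A = 11.1 mm² = 1.110e-05 m²
R_1 = (4.76×10^-7)(14.2)/(1.110e-05) = 0.6089 Ω
Seg 2: A = π(d/2)² = π(2.0350e-04 m)² = 1.301e-07 m²
R_2 = (1.52×10^-8)(12.2)/(1.301e-07) = 1.425 Ω
Seg 3: A = π(d/2)² = π(1.7150e-03 m)² = 9.240e-06 m²
R_3 = (2.50×10^-8)(6.02)/(9.240e-06) = 0.01629 Ω
R_total = R_1 + R_2 + R_3 = 2.05 Ω

2.05 Ω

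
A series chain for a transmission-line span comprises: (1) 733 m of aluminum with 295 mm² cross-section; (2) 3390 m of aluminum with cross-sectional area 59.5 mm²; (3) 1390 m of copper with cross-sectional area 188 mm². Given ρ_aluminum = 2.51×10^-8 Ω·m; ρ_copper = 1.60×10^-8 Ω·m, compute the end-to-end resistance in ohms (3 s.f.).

Seg 1: A = 295 mm² = 2.950e-04 m²
R_1 = (2.51×10^-8)(733)/(2.950e-04) = 0.06237 Ω
Seg 2: A = 59.5 mm² = 5.950e-05 m²
R_2 = (2.51×10^-8)(3390)/(5.950e-05) = 1.43 Ω
Seg 3: A = 188 mm² = 1.880e-04 m²
R_3 = (1.60×10^-8)(1390)/(1.880e-04) = 0.1183 Ω
R_total = R_1 + R_2 + R_3 = 1.61 Ω

1.61 Ω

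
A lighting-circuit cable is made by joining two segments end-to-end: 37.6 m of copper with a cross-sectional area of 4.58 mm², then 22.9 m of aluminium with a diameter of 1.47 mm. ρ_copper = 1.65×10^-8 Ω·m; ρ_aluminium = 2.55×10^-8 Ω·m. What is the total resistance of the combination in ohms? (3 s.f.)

Segment 1: A = 4.58 mm² = 4.580e-06 m²
R₁ = ρL/A = (1.65×10^-8)(37.6)/(4.580e-06) = 0.1355 Ω
Segment 2: A = π(d/2)² = π(7.3500e-04 m)² = 1.697e-06 m²
R₂ = (2.55×10^-8)(22.9)/(1.697e-06) = 0.3441 Ω
R = R₁ + R₂ = 0.480 Ω

0.480 Ω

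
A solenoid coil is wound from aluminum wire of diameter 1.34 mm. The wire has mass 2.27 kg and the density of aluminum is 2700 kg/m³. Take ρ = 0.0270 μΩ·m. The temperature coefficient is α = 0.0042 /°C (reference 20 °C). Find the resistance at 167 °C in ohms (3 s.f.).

ρ = 0.0270 μΩ·m = 2.70×10^-8 Ω·m
A = π(d/2)² = π(6.7000e-04 m)² = 1.4103e-06 m²
L = m/(density·A) = 2.27/(2700×1.4103e-06) = 596.2 m
R = ρL/A = (2.70×10^-8)(596.2)/(1.4103e-06) = 11.41 Ω
R(167 °C) = 11.41 × (1 + 0.0042×147) = 18.5 Ω

18.5 Ω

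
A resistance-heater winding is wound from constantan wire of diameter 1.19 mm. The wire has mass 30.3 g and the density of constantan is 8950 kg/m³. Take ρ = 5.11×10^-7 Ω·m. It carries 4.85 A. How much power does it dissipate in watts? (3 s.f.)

A = π(d/2)² = π(5.9500e-04 m)² = 1.1122e-06 m²
L = m/(density·A) = 0.0303/(8950×1.1122e-06) = 3.044 m
R = ρL/A = (5.11×10^-7)(3.044)/(1.1122e-06) = 1.399 Ω
P = I²R = (4.85)² × 1.399 = 32.9 W

32.9 W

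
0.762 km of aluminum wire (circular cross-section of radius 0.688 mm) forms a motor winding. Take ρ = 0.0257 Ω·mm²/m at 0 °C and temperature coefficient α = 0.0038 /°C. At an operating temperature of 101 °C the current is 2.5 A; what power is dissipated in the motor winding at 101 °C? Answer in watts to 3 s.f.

114 W

ρ = 0.0257 Ω·mm²/m = 2.57×10^-8 Ω·m
A = πr² = π(6.8800e-04 m)² = 1.487e-06 m²
R₍0₎ = ρL/A = (2.57×10^-8)(762)/(1.487e-06) = 13.17 Ω
R₍101₎ = R₍0₎(1 + αΔT) = 13.17 × (1 + 0.0038×101) = 18.22 Ω
P = I²R = (2.5)² × 18.22 = 114 W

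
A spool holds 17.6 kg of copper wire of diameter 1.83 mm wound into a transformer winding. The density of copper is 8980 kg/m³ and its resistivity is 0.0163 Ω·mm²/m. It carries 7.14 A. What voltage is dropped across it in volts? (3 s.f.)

33.0 V

ρ = 0.0163 Ω·mm²/m = 1.63×10^-8 Ω·m
A = π(d/2)² = π(9.1500e-04 m)² = 2.6302e-06 m²
L = m/(density·A) = 17.6/(8980×2.6302e-06) = 745.2 m
R = ρL/A = (1.63×10^-8)(745.2)/(2.6302e-06) = 4.618 Ω
V = IR = 7.14 × 4.618 = 33.0 V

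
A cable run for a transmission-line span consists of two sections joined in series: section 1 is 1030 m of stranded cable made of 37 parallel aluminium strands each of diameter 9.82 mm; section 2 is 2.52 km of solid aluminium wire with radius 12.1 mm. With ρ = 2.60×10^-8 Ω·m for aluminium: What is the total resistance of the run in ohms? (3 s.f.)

0.152 Ω

Section 1: A_strand = π(4.9100e-03)² = 7.574e-05 m²; R₁ = ρL/(N·A_s) = (2.60×10^-8)(1030)/(37×7.574e-05) = 0.009556 Ω
Section 2: A = πr² = π(1.2100e-02 m)² = 4.600e-04 m²
R₂ = (2.60×10^-8)(2520)/(4.600e-04) = 0.1424 Ω
R = R₁ + R₂ = 0.152 Ω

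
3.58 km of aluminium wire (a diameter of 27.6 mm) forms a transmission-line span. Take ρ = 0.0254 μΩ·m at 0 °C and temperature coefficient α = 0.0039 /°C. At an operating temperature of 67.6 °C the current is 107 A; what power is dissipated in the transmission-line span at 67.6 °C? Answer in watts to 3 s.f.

2200 W

ρ = 0.0254 μΩ·m = 2.54×10^-8 Ω·m
A = π(d/2)² = π(1.3800e-02 m)² = 5.983e-04 m²
R₍0₎ = ρL/A = (2.54×10^-8)(3580)/(5.983e-04) = 0.152 Ω
R₍67.6₎ = R₍0₎(1 + αΔT) = 0.152 × (1 + 0.0039×67.6) = 0.1921 Ω
P = I²R = (107)² × 0.1921 = 2200 W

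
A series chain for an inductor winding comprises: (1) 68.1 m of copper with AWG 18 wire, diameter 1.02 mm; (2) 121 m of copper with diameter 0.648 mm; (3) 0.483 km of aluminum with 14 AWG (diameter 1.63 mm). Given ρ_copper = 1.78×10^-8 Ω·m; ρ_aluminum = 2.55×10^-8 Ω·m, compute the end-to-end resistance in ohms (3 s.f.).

13.9 Ω

Seg 1: A = π(1.02/2 mm)² = π(5.1000e-04 m)² = 8.171e-07 m²
R_1 = (1.78×10^-8)(68.1)/(8.171e-07) = 1.483 Ω
Seg 2: A = π(d/2)² = π(3.2400e-04 m)² = 3.298e-07 m²
R_2 = (1.78×10^-8)(121)/(3.298e-07) = 6.531 Ω
Seg 3: A = π(1.63/2 mm)² = π(8.1500e-04 m)² = 2.087e-06 m²
R_3 = (2.55×10^-8)(483)/(2.087e-06) = 5.902 Ω
R_total = R_1 + R_2 + R_3 = 13.9 Ω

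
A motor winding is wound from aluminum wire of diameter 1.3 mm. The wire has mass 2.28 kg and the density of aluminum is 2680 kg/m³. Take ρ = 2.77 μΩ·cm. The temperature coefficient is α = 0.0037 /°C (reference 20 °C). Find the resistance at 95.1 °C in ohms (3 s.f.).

ρ = 2.77 μΩ·cm = 2.77×10^-8 Ω·m
A = π(d/2)² = π(6.5000e-04 m)² = 1.3273e-06 m²
L = m/(density·A) = 2.28/(2680×1.3273e-06) = 640.9 m
R = ρL/A = (2.77×10^-8)(640.9)/(1.3273e-06) = 13.38 Ω
R(95.1 °C) = 13.38 × (1 + 0.0037×75.1) = 17.1 Ω

17.1 Ω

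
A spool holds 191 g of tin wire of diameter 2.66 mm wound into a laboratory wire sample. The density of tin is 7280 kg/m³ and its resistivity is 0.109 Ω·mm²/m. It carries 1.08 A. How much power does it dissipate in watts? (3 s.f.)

0.108 W

ρ = 0.109 Ω·mm²/m = 1.09×10^-7 Ω·m
A = π(d/2)² = π(1.3300e-03 m)² = 5.5572e-06 m²
L = m/(density·A) = 0.191/(7280×5.5572e-06) = 4.721 m
R = ρL/A = (1.09×10^-7)(4.721)/(5.5572e-06) = 0.0926 Ω
P = I²R = (1.08)² × 0.0926 = 0.108 W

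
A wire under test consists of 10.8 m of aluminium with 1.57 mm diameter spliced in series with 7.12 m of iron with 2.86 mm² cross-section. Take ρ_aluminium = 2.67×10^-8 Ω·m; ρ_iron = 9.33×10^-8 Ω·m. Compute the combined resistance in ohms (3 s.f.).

0.381 Ω

Segment 1: A = π(d/2)² = π(7.8500e-04 m)² = 1.936e-06 m²
R₁ = ρL/A = (2.67×10^-8)(10.8)/(1.936e-06) = 0.149 Ω
Segment 2: A = 2.86 mm² = 2.860e-06 m²
R₂ = (9.33×10^-8)(7.12)/(2.860e-06) = 0.2323 Ω
R = R₁ + R₂ = 0.381 Ω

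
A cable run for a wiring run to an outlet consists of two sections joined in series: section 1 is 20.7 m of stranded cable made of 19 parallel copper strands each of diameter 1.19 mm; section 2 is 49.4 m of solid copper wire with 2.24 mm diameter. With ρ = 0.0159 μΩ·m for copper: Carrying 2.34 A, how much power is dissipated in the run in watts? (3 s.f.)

1.18 W

ρ = 0.0159 μΩ·m = 1.59×10^-8 Ω·m
Section 1: A_strand = π(5.9500e-04)² = 1.112e-06 m²; R₁ = ρL/(N·A_s) = (1.59×10^-8)(20.7)/(19×1.112e-06) = 0.01558 Ω
Section 2: A = π(d/2)² = π(1.1200e-03 m)² = 3.941e-06 m²
R₂ = (1.59×10^-8)(49.4)/(3.941e-06) = 0.1993 Ω
R = R₁ + R₂ = 0.2149 Ω
P = I²R = (2.34)² × 0.2149 = 1.18 W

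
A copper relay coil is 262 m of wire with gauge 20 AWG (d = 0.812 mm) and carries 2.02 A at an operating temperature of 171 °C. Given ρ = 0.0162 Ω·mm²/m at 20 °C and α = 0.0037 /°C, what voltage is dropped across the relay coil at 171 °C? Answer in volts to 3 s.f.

ρ = 0.0162 Ω·mm²/m = 1.62×10^-8 Ω·m
A = π(0.812/2 mm)² = π(4.0600e-04 m)² = 5.178e-07 m²
R₍20₎ = ρL/A = (1.62×10^-8)(262)/(5.178e-07) = 8.196 Ω
R₍171₎ = R₍20₎(1 + αΔT) = 8.196 × (1 + 0.0037×151) = 12.78 Ω
V = IR = 2.02 × 12.78 = 25.8 V

25.8 V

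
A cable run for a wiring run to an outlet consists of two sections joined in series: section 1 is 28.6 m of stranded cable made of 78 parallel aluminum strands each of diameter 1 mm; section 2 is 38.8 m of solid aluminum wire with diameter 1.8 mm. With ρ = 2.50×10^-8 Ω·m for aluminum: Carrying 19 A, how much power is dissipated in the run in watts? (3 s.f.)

Section 1: A_strand = π(5.0000e-04)² = 7.854e-07 m²; R₁ = ρL/(N·A_s) = (2.50×10^-8)(28.6)/(78×7.854e-07) = 0.01167 Ω
Section 2: A = π(d/2)² = π(9.0000e-04 m)² = 2.545e-06 m²
R₂ = (2.50×10^-8)(38.8)/(2.545e-06) = 0.3812 Ω
R = R₁ + R₂ = 0.3929 Ω
P = I²R = (19)² × 0.3929 = 142 W

142 W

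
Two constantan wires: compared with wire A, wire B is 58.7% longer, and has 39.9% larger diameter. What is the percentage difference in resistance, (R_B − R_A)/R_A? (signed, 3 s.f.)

-18.9%

R ∝ L/d², so R_B/R_A = (1 + 58.7/100) × (1 + 39.9/100)⁻²
= 1.587 × 0.5109 = 0.8108
(R_B − R_A)/R_A = 0.8108 − 1 = -18.9%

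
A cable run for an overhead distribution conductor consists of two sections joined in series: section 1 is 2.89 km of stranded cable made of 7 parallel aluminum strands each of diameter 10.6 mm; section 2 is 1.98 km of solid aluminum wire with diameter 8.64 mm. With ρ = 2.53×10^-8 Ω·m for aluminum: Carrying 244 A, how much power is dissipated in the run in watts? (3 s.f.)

Section 1: A_strand = π(5.3000e-03)² = 8.825e-05 m²; R₁ = ρL/(N·A_s) = (2.53×10^-8)(2890)/(7×8.825e-05) = 0.1184 Ω
Section 2: A = π(d/2)² = π(4.3200e-03 m)² = 5.863e-05 m²
R₂ = (2.53×10^-8)(1980)/(5.863e-05) = 0.8544 Ω
R = R₁ + R₂ = 0.9728 Ω
P = I²R = (244)² × 0.9728 = 57900 W

57900 W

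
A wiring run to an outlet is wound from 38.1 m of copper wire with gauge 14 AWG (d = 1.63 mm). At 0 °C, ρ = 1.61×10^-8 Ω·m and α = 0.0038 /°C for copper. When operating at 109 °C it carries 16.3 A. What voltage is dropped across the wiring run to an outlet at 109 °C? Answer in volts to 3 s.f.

A = π(1.63/2 mm)² = π(8.1500e-04 m)² = 2.087e-06 m²
R₍0₎ = ρL/A = (1.61×10^-8)(38.1)/(2.087e-06) = 0.294 Ω
R₍109₎ = R₍0₎(1 + αΔT) = 0.294 × (1 + 0.0038×109) = 0.4157 Ω
V = IR = 16.3 × 0.4157 = 6.78 V

6.78 V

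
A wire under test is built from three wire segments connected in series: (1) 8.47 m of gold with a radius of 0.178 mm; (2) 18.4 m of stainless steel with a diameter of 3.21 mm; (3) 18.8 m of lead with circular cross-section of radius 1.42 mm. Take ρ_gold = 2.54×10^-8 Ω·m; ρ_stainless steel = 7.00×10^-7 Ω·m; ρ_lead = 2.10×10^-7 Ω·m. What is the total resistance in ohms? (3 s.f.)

Seg 1: A = πr² = π(1.7800e-04 m)² = 9.954e-08 m²
R_1 = (2.54×10^-8)(8.47)/(9.954e-08) = 2.161 Ω
Seg 2: A = π(d/2)² = π(1.6050e-03 m)² = 8.093e-06 m²
R_2 = (7.00×10^-7)(18.4)/(8.093e-06) = 1.592 Ω
Seg 3: A = πr² = π(1.4200e-03 m)² = 6.335e-06 m²
R_3 = (2.10×10^-7)(18.8)/(6.335e-06) = 0.6232 Ω
R_total = R_1 + R_2 + R_3 = 4.38 Ω

4.38 Ω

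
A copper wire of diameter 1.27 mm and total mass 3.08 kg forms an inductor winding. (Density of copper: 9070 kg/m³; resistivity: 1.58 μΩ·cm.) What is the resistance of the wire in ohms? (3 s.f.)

ρ = 1.58 μΩ·cm = 1.58×10^-8 Ω·m
A = π(d/2)² = π(6.3500e-04 m)² = 1.2668e-06 m²
L = m/(density·A) = 3.08/(9070×1.2668e-06) = 268.1 m
R = ρL/A = (1.58×10^-8)(268.1)/(1.2668e-06) = 3.34 Ω

3.34 Ω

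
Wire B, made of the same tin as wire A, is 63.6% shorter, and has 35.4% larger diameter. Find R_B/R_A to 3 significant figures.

0.199

R ∝ L/d², so R_B/R_A = (1 − 63.6/100) × (1 + 35.4/100)⁻²
= 0.364 × 0.5455 = 0.199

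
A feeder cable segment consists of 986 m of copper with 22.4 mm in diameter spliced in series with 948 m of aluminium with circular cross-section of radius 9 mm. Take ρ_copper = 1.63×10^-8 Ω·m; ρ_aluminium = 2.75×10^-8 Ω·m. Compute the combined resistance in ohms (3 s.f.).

0.143 Ω

Segment 1: A = π(d/2)² = π(1.1200e-02 m)² = 3.941e-04 m²
R₁ = ρL/A = (1.63×10^-8)(986)/(3.941e-04) = 0.04078 Ω
Segment 2: A = πr² = π(9.0000e-03 m)² = 2.545e-04 m²
R₂ = (2.75×10^-8)(948)/(2.545e-04) = 0.1024 Ω
R = R₁ + R₂ = 0.143 Ω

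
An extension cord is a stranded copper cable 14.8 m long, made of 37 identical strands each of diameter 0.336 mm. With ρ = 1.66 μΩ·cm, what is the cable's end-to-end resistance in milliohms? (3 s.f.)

ρ = 1.66 μΩ·cm = 1.66×10^-8 Ω·m
A_strand = π(1.6800e-04 m)² = 8.867e-08 m²
R_strand = ρL/A = (1.66×10^-8)(14.8)/(8.867e-08) = 2.771 Ω
R_total = R_strand/N = 2.771/37 = 74.9 mΩ

74.9 mΩ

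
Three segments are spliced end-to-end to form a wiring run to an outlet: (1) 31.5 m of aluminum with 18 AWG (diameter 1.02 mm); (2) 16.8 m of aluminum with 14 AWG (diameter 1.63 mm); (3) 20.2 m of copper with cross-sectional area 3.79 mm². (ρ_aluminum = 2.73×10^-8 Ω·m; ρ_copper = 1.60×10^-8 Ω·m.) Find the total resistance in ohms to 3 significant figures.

Seg 1: A = π(1.02/2 mm)² = π(5.1000e-04 m)² = 8.171e-07 m²
R_1 = (2.73×10^-8)(31.5)/(8.171e-07) = 1.052 Ω
Seg 2: A = π(1.63/2 mm)² = π(8.1500e-04 m)² = 2.087e-06 m²
R_2 = (2.73×10^-8)(16.8)/(2.087e-06) = 0.2198 Ω
Seg 3: A = 3.79 mm² = 3.790e-06 m²
R_3 = (1.60×10^-8)(20.2)/(3.790e-06) = 0.08528 Ω
R_total = R_1 + R_2 + R_3 = 1.36 Ω

1.36 Ω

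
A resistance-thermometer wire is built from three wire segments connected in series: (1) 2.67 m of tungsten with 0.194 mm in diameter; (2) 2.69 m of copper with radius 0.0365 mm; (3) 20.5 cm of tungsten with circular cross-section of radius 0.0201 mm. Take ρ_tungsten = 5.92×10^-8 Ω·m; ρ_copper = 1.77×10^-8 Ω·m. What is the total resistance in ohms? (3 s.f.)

26.3 Ω

Seg 1: A = π(d/2)² = π(9.7000e-05 m)² = 2.956e-08 m²
R_1 = (5.92×10^-8)(2.67)/(2.956e-08) = 5.347 Ω
Seg 2: A = πr² = π(3.6500e-05 m)² = 4.185e-09 m²
R_2 = (1.77×10^-8)(2.69)/(4.185e-09) = 11.38 Ω
Seg 3: A = πr² = π(2.0100e-05 m)² = 1.269e-09 m²
R_3 = (5.92×10^-8)(0.205)/(1.269e-09) = 9.562 Ω
R_total = R_1 + R_2 + R_3 = 26.3 Ω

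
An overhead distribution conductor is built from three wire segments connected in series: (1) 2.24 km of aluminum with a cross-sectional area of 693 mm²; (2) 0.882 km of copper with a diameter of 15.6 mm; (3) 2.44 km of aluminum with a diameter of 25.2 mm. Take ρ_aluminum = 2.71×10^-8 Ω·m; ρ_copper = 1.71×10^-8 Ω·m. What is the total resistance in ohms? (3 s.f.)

Seg 1: A = 693 mm² = 6.930e-04 m²
R_1 = (2.71×10^-8)(2240)/(6.930e-04) = 0.0876 Ω
Seg 2: A = π(d/2)² = π(7.8000e-03 m)² = 1.911e-04 m²
R_2 = (1.71×10^-8)(882)/(1.911e-04) = 0.07891 Ω
Seg 3: A = π(d/2)² = π(1.2600e-02 m)² = 4.988e-04 m²
R_3 = (2.71×10^-8)(2440)/(4.988e-04) = 0.1326 Ω
R_total = R_1 + R_2 + R_3 = 0.299 Ω

0.299 Ω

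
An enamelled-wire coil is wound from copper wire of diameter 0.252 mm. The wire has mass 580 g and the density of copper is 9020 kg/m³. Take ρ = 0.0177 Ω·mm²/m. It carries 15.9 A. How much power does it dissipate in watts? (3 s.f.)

1.16×10^5 W

ρ = 0.0177 Ω·mm²/m = 1.77×10^-8 Ω·m
A = π(d/2)² = π(1.2600e-04 m)² = 4.9876e-08 m²
L = m/(density·A) = 0.58/(9020×4.9876e-08) = 1289 m
R = ρL/A = (1.77×10^-8)(1289)/(4.9876e-08) = 457.5 Ω
P = I²R = (15.9)² × 457.5 = 1.16×10^5 W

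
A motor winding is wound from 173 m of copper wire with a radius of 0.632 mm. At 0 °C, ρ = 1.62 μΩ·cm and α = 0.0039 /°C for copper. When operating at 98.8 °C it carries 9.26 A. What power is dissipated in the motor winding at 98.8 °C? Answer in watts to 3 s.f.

265 W

ρ = 1.62 μΩ·cm = 1.62×10^-8 Ω·m
A = πr² = π(6.3200e-04 m)² = 1.255e-06 m²
R₍0₎ = ρL/A = (1.62×10^-8)(173)/(1.255e-06) = 2.233 Ω
R₍98.8₎ = R₍0₎(1 + αΔT) = 2.233 × (1 + 0.0039×98.8) = 3.094 Ω
P = I²R = (9.26)² × 3.094 = 265 W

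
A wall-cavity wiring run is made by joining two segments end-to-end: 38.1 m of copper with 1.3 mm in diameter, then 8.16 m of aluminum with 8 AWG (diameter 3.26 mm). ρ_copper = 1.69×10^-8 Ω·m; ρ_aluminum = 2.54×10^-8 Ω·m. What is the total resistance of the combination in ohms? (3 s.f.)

Segment 1: A = π(d/2)² = π(6.5000e-04 m)² = 1.327e-06 m²
R₁ = ρL/A = (1.69×10^-8)(38.1)/(1.327e-06) = 0.4851 Ω
Segment 2: A = π(3.26/2 mm)² = π(1.6300e-03 m)² = 8.347e-06 m²
R₂ = (2.54×10^-8)(8.16)/(8.347e-06) = 0.02483 Ω
R = R₁ + R₂ = 0.510 Ω

0.510 Ω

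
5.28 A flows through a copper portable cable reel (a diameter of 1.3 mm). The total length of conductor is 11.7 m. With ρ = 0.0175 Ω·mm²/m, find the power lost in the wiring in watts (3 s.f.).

ρ = 0.0175 Ω·mm²/m = 1.75×10^-8 Ω·m
A = π(d/2)² = π(6.5000e-04 m)² = 1.327e-06 m²
R = ρL/A = (1.75×10^-8)(11.7)/(1.327e-06) = 0.1543 Ω
P = I²R = (5.28)² × 0.1543 = 4.30 W

4.30 W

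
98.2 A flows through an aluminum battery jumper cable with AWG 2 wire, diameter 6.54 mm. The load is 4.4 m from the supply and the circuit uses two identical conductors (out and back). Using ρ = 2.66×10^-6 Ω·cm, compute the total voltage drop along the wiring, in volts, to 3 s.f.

0.684 V

ρ = 2.66×10^-6 Ω·cm = 2.66×10^-8 Ω·m
A = π(6.54/2 mm)² = π(3.2700e-03 m)² = 3.359e-05 m²
Total conductor length (both ways) L = 2 × 4.4 = 8.8 m
R = ρL/A = (2.66×10^-8)(8.8)/(3.359e-05) = 0.006968 Ω
V = IR = 98.2 × 0.006968 = 0.684 V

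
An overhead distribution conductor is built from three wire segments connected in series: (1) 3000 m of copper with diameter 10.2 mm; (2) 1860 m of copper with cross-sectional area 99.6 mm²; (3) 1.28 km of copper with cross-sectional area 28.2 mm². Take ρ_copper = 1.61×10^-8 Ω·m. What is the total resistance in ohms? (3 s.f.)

Seg 1: A = π(d/2)² = π(5.1000e-03 m)² = 8.171e-05 m²
R_1 = (1.61×10^-8)(3000)/(8.171e-05) = 0.5911 Ω
Seg 2: A = 99.6 mm² = 9.960e-05 m²
R_2 = (1.61×10^-8)(1860)/(9.960e-05) = 0.3007 Ω
Seg 3: A = 28.2 mm² = 2.820e-05 m²
R_3 = (1.61×10^-8)(1280)/(2.820e-05) = 0.7308 Ω
R_total = R_1 + R_2 + R_3 = 1.62 Ω

1.62 Ω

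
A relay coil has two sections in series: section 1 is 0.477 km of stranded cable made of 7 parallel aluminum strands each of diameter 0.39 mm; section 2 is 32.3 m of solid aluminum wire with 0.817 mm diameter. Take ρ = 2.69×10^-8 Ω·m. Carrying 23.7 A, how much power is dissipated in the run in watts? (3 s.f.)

9550 W

Section 1: A_strand = π(1.9500e-04)² = 1.195e-07 m²; R₁ = ρL/(N·A_s) = (2.69×10^-8)(477)/(7×1.195e-07) = 15.34 Ω
Section 2: A = π(d/2)² = π(4.0850e-04 m)² = 5.242e-07 m²
R₂ = (2.69×10^-8)(32.3)/(5.242e-07) = 1.657 Ω
R = R₁ + R₂ = 17 Ω
P = I²R = (23.7)² × 17 = 9550 W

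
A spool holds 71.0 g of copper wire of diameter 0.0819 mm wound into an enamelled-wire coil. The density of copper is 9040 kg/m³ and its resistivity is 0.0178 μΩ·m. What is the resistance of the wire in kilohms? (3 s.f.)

5.04 kΩ

ρ = 0.0178 μΩ·m = 1.78×10^-8 Ω·m
A = π(d/2)² = π(4.0950e-05 m)² = 5.2681e-09 m²
L = m/(density·A) = 0.071/(9040×5.2681e-09) = 1491 m
R = ρL/A = (1.78×10^-8)(1491)/(5.2681e-09) = 5.04 kΩ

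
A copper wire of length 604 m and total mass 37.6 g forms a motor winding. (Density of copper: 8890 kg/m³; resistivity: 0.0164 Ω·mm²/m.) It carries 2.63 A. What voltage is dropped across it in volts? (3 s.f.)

3720 V

ρ = 0.0164 Ω·mm²/m = 1.64×10^-8 Ω·m
A = m/(density·L) = 0.0376/(8890×604) = 7.0024e-09 m²
R = ρL/A = (1.64×10^-8)(604)/(7.0024e-09) = 1415 Ω
V = IR = 2.63 × 1415 = 3720 V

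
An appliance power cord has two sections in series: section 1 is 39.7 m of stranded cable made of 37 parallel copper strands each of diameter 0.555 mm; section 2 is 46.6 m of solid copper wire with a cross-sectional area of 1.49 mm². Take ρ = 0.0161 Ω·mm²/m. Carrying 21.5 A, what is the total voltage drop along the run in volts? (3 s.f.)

12.4 V

ρ = 0.0161 Ω·mm²/m = 1.61×10^-8 Ω·m
Section 1: A_strand = π(2.7750e-04)² = 2.419e-07 m²; R₁ = ρL/(N·A_s) = (1.61×10^-8)(39.7)/(37×2.419e-07) = 0.07141 Ω
Section 2: A = 1.49 mm² = 1.490e-06 m²
R₂ = (1.61×10^-8)(46.6)/(1.490e-06) = 0.5035 Ω
R = R₁ + R₂ = 0.5749 Ω
V = IR = 21.5 × 0.5749 = 12.4 V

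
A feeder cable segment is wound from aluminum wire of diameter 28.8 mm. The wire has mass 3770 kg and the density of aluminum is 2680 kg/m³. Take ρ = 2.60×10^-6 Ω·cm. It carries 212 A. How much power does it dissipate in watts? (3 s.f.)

3870 W

ρ = 2.60×10^-6 Ω·cm = 2.60×10^-8 Ω·m
A = π(d/2)² = π(1.4400e-02 m)² = 6.5144e-04 m²
L = m/(density·A) = 3770/(2680×6.5144e-04) = 2159 m
R = ρL/A = (2.60×10^-8)(2159)/(6.5144e-04) = 0.08618 Ω
P = I²R = (212)² × 0.08618 = 3870 W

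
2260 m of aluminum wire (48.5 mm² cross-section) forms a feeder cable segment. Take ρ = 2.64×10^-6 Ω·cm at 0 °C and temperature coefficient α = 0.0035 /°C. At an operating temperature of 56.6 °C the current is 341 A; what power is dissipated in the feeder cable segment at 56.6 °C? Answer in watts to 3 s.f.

ρ = 2.64×10^-6 Ω·cm = 2.64×10^-8 Ω·m
A = 48.5 mm² = 4.850e-05 m²
R₍0₎ = ρL/A = (2.64×10^-8)(2260)/(4.850e-05) = 1.23 Ω
R₍56.6₎ = R₍0₎(1 + αΔT) = 1.23 × (1 + 0.0035×56.6) = 1.474 Ω
P = I²R = (341)² × 1.474 = 1.71×10^5 W

1.71×10^5 W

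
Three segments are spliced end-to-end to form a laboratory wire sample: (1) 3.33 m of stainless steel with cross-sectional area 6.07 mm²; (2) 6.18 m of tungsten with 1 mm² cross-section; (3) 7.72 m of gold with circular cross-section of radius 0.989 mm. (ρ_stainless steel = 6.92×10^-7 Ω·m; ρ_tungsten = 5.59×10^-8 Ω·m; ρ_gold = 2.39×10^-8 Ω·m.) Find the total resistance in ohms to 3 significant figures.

Seg 1: A = 6.07 mm² = 6.070e-06 m²
R_1 = (6.92×10^-7)(3.33)/(6.070e-06) = 0.3796 Ω
Seg 2: A = 1 mm² = 1.000e-06 m²
R_2 = (5.59×10^-8)(6.18)/(1.000e-06) = 0.3455 Ω
Seg 3: A = πr² = π(9.8900e-04 m)² = 3.073e-06 m²
R_3 = (2.39×10^-8)(7.72)/(3.073e-06) = 0.06004 Ω
R_total = R_1 + R_2 + R_3 = 0.785 Ω

0.785 Ω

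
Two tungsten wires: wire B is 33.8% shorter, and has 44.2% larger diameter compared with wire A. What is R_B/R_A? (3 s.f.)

R ∝ L/d², so R_B/R_A = (1 − 33.8/100) × (1 + 44.2/100)⁻²
= 0.662 × 0.4809 = 0.318

0.318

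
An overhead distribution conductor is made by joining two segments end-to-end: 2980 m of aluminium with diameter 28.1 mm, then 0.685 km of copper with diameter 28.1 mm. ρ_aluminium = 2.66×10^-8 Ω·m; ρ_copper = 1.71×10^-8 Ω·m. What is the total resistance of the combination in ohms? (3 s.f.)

0.147 Ω

Segment 1: A = π(d/2)² = π(1.4050e-02 m)² = 6.202e-04 m²
R₁ = ρL/A = (2.66×10^-8)(2980)/(6.202e-04) = 0.1278 Ω
R₂ = (1.71×10^-8)(685)/(6.202e-04) = 0.01889 Ω
R = R₁ + R₂ = 0.147 Ω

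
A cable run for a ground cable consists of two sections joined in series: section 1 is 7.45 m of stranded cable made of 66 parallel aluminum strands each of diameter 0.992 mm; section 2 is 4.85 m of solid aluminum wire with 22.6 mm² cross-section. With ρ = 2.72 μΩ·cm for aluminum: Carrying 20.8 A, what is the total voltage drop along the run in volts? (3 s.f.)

ρ = 2.72 μΩ·cm = 2.72×10^-8 Ω·m
Section 1: A_strand = π(4.9600e-04)² = 7.729e-07 m²; R₁ = ρL/(N·A_s) = (2.72×10^-8)(7.45)/(66×7.729e-07) = 0.003973 Ω
Section 2: A = 22.6 mm² = 2.260e-05 m²
R₂ = (2.72×10^-8)(4.85)/(2.260e-05) = 0.005837 Ω
R = R₁ + R₂ = 0.00981 Ω
V = IR = 20.8 × 0.00981 = 0.204 V

0.204 V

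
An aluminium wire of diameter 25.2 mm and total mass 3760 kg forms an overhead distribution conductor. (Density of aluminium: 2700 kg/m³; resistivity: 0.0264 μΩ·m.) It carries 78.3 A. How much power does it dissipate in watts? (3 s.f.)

906 W

ρ = 0.0264 μΩ·m = 2.64×10^-8 Ω·m
A = π(d/2)² = π(1.2600e-02 m)² = 4.9876e-04 m²
L = m/(density·A) = 3760/(2700×4.9876e-04) = 2792 m
R = ρL/A = (2.64×10^-8)(2792)/(4.9876e-04) = 0.1478 Ω
P = I²R = (78.3)² × 0.1478 = 906 W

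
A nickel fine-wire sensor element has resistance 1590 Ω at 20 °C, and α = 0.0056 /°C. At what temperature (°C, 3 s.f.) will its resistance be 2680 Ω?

R = R₀(1 + α(T − T₀)) ⇒ T = T₀ + (R/R₀ − 1)/α
T = 20 + (2680/1590 − 1)/0.0056 = 20 + (0.6855)/0.0056 = 142 °C

142 °C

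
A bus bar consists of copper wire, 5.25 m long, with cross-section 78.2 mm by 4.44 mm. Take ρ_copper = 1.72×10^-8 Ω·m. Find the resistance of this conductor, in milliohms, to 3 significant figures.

A = 78.2 × 4.44 mm² = 347 mm² = 3.472e-04 m²
R = ρL/A = (1.72×10^-8)(5.25 m)/(3.472e-04 m²) = 0.260 mΩ

0.260 mΩ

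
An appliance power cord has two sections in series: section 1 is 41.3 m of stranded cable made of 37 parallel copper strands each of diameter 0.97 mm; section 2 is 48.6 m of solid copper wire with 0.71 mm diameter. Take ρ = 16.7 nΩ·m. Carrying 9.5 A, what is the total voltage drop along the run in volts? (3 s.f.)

19.7 V

ρ = 16.7 nΩ·m = 1.67×10^-8 Ω·m
Section 1: A_strand = π(4.8500e-04)² = 7.390e-07 m²; R₁ = ρL/(N·A_s) = (1.67×10^-8)(41.3)/(37×7.390e-07) = 0.02523 Ω
Section 2: A = π(d/2)² = π(3.5500e-04 m)² = 3.959e-07 m²
R₂ = (1.67×10^-8)(48.6)/(3.959e-07) = 2.05 Ω
R = R₁ + R₂ = 2.075 Ω
V = IR = 9.5 × 2.075 = 19.7 V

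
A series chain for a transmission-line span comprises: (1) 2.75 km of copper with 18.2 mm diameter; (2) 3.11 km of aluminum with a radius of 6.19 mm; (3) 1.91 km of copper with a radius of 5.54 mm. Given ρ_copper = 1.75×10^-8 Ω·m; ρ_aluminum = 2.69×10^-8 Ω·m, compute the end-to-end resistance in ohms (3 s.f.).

Seg 1: A = π(d/2)² = π(9.1000e-03 m)² = 2.602e-04 m²
R_1 = (1.75×10^-8)(2750)/(2.602e-04) = 0.185 Ω
Seg 2: A = πr² = π(6.1900e-03 m)² = 1.204e-04 m²
R_2 = (2.69×10^-8)(3110)/(1.204e-04) = 0.695 Ω
Seg 3: A = πr² = π(5.5400e-03 m)² = 9.642e-05 m²
R_3 = (1.75×10^-8)(1910)/(9.642e-05) = 0.3467 Ω
R_total = R_1 + R_2 + R_3 = 1.23 Ω

1.23 Ω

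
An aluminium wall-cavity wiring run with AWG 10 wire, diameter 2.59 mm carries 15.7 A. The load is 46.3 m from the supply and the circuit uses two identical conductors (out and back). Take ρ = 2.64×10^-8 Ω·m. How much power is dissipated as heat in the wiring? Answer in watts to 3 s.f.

A = π(2.59/2 mm)² = π(1.2950e-03 m)² = 5.269e-06 m²
Total conductor length (both ways) L = 2 × 46.3 = 92.6 m
R = ρL/A = (2.64×10^-8)(92.6)/(5.269e-06) = 0.464 Ω
P = I²R = (15.7)² × 0.464 = 114 W

114 W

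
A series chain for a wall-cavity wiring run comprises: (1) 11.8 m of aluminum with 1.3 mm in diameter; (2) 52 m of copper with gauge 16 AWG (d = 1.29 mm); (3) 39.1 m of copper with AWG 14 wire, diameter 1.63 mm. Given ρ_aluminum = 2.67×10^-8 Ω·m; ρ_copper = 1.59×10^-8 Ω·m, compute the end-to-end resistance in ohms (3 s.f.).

Seg 1: A = π(d/2)² = π(6.5000e-04 m)² = 1.327e-06 m²
R_1 = (2.67×10^-8)(11.8)/(1.327e-06) = 0.2374 Ω
Seg 2: A = π(1.29/2 mm)² = π(6.4500e-04 m)² = 1.307e-06 m²
R_2 = (1.59×10^-8)(52)/(1.307e-06) = 0.6326 Ω
Seg 3: A = π(1.63/2 mm)² = π(8.1500e-04 m)² = 2.087e-06 m²
R_3 = (1.59×10^-8)(39.1)/(2.087e-06) = 0.2979 Ω
R_total = R_1 + R_2 + R_3 = 1.17 Ω

1.17 Ω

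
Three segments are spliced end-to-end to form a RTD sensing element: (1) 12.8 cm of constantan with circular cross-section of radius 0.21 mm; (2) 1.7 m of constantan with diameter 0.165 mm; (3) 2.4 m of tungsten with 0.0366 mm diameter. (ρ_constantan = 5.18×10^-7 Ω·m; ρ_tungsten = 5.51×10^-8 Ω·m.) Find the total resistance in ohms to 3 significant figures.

167 Ω

Seg 1: A = πr² = π(2.1000e-04 m)² = 1.385e-07 m²
R_1 = (5.18×10^-7)(0.128)/(1.385e-07) = 0.4786 Ω
Seg 2: A = π(d/2)² = π(8.2500e-05 m)² = 2.138e-08 m²
R_2 = (5.18×10^-7)(1.7)/(2.138e-08) = 41.18 Ω
Seg 3: A = π(d/2)² = π(1.8300e-05 m)² = 1.052e-09 m²
R_3 = (5.51×10^-8)(2.4)/(1.052e-09) = 125.7 Ω
R_total = R_1 + R_2 + R_3 = 167 Ω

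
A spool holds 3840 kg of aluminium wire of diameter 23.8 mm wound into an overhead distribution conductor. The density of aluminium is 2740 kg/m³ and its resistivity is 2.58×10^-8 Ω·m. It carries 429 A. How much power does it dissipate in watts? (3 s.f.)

33600 W

A = π(d/2)² = π(1.1900e-02 m)² = 4.4488e-04 m²
L = m/(density·A) = 3840/(2740×4.4488e-04) = 3150 m
R = ρL/A = (2.58×10^-8)(3150)/(4.4488e-04) = 0.1827 Ω
P = I²R = (429)² × 0.1827 = 33600 W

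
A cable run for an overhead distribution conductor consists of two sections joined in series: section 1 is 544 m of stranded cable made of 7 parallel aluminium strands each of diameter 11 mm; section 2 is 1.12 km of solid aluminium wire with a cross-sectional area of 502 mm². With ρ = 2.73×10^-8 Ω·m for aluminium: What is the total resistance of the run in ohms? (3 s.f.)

0.0832 Ω

Section 1: A_strand = π(5.5000e-03)² = 9.503e-05 m²; R₁ = ρL/(N·A_s) = (2.73×10^-8)(544)/(7×9.503e-05) = 0.02232 Ω
Section 2: A = 502 mm² = 5.020e-04 m²
R₂ = (2.73×10^-8)(1120)/(5.020e-04) = 0.06091 Ω
R = R₁ + R₂ = 0.0832 Ω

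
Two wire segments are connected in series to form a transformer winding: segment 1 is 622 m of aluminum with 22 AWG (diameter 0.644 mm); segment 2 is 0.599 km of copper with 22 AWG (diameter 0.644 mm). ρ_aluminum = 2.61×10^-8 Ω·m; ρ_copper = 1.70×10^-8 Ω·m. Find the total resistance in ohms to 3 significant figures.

Segment 1: A = π(0.644/2 mm)² = π(3.2200e-04 m)² = 3.257e-07 m²
R₁ = ρL/A = (2.61×10^-8)(622)/(3.257e-07) = 49.84 Ω
R₂ = (1.70×10^-8)(599)/(3.257e-07) = 31.26 Ω
R = R₁ + R₂ = 81.1 Ω

81.1 Ω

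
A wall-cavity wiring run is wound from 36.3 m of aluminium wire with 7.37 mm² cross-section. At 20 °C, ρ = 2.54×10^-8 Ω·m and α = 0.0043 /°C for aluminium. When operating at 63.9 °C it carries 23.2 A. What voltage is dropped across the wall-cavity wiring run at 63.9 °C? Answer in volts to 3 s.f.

A = 7.37 mm² = 7.370e-06 m²
R₍20₎ = ρL/A = (2.54×10^-8)(36.3)/(7.370e-06) = 0.1251 Ω
R₍63.9₎ = R₍20₎(1 + αΔT) = 0.1251 × (1 + 0.0043×43.9) = 0.1487 Ω
V = IR = 23.2 × 0.1487 = 3.45 V

3.45 V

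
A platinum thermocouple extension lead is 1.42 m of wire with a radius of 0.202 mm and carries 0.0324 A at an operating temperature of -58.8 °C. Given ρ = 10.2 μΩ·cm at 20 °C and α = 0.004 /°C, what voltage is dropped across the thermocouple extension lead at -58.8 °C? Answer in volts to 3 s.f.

ρ = 10.2 μΩ·cm = 1.02×10^-7 Ω·m
A = πr² = π(2.0200e-04 m)² = 1.282e-07 m²
R₍20₎ = ρL/A = (1.02×10^-7)(1.42)/(1.282e-07) = 1.13 Ω
R₍-58.8₎ = R₍20₎(1 + αΔT) = 1.13 × (1 + 0.004×-78.8) = 0.7737 Ω
V = IR = 0.0324 × 0.7737 = 0.0251 V

0.0251 V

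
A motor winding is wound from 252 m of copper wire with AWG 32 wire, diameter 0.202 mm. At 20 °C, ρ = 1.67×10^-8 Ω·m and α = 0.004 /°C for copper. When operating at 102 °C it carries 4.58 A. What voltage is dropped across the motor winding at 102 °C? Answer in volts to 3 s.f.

A = π(0.202/2 mm)² = π(1.0100e-04 m)² = 3.205e-08 m²
R₍20₎ = ρL/A = (1.67×10^-8)(252)/(3.205e-08) = 131.3 Ω
R₍102₎ = R₍20₎(1 + αΔT) = 131.3 × (1 + 0.004×82) = 174.4 Ω
V = IR = 4.58 × 174.4 = 799 V

799 V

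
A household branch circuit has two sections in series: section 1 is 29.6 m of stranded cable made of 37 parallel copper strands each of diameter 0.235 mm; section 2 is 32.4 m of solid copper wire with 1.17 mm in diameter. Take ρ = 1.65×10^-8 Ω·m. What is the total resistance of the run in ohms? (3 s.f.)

Section 1: A_strand = π(1.1750e-04)² = 4.337e-08 m²; R₁ = ρL/(N·A_s) = (1.65×10^-8)(29.6)/(37×4.337e-08) = 0.3043 Ω
Section 2: A = π(d/2)² = π(5.8500e-04 m)² = 1.075e-06 m²
R₂ = (1.65×10^-8)(32.4)/(1.075e-06) = 0.4972 Ω
R = R₁ + R₂ = 0.802 Ω

0.802 Ω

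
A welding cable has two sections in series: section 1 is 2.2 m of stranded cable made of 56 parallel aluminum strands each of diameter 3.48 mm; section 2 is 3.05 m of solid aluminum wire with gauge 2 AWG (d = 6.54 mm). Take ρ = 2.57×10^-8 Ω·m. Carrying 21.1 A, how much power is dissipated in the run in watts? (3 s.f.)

1.09 W

Section 1: A_strand = π(1.7400e-03)² = 9.511e-06 m²; R₁ = ρL/(N·A_s) = (2.57×10^-8)(2.2)/(56×9.511e-06) = 1.061×10^-4 Ω
Section 2: A = π(6.54/2 mm)² = π(3.2700e-03 m)² = 3.359e-05 m²
R₂ = (2.57×10^-8)(3.05)/(3.359e-05) = 0.002333 Ω
R = R₁ + R₂ = 0.00244 Ω
P = I²R = (21.1)² × 0.00244 = 1.09 W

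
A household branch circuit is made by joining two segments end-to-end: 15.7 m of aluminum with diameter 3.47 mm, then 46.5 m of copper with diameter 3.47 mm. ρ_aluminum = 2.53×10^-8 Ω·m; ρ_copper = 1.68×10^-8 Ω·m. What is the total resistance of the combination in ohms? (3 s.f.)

0.125 Ω

Segment 1: A = π(d/2)² = π(1.7350e-03 m)² = 9.457e-06 m²
R₁ = ρL/A = (2.53×10^-8)(15.7)/(9.457e-06) = 0.042 Ω
R₂ = (1.68×10^-8)(46.5)/(9.457e-06) = 0.08261 Ω
R = R₁ + R₂ = 0.125 Ω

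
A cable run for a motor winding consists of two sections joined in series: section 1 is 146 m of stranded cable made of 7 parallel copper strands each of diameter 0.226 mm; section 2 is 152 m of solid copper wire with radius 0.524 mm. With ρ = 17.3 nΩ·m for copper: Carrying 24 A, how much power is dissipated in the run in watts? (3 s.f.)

6940 W

ρ = 17.3 nΩ·m = 1.73×10^-8 Ω·m
Section 1: A_strand = π(1.1300e-04)² = 4.011e-08 m²; R₁ = ρL/(N·A_s) = (1.73×10^-8)(146)/(7×4.011e-08) = 8.995 Ω
Section 2: A = πr² = π(5.2400e-04 m)² = 8.626e-07 m²
R₂ = (1.73×10^-8)(152)/(8.626e-07) = 3.048 Ω
R = R₁ + R₂ = 12.04 Ω
P = I²R = (24)² × 12.04 = 6940 W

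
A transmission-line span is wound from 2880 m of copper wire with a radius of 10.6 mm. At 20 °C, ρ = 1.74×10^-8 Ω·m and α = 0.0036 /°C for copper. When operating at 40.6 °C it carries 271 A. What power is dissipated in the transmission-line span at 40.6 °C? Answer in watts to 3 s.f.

11200 W

A = πr² = π(1.0600e-02 m)² = 3.530e-04 m²
R₍20₎ = ρL/A = (1.74×10^-8)(2880)/(3.530e-04) = 0.142 Ω
R₍40.6₎ = R₍20₎(1 + αΔT) = 0.142 × (1 + 0.0036×20.6) = 0.1525 Ω
P = I²R = (271)² × 0.1525 = 11200 W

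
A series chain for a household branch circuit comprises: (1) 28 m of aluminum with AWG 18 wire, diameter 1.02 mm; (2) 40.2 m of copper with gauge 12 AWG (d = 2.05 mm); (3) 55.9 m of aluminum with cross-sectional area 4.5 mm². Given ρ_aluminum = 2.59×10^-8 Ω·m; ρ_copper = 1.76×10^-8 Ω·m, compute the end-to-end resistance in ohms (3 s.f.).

Seg 1: A = π(1.02/2 mm)² = π(5.1000e-04 m)² = 8.171e-07 m²
R_1 = (2.59×10^-8)(28)/(8.171e-07) = 0.8875 Ω
Seg 2: A = π(2.05/2 mm)² = π(1.0250e-03 m)² = 3.301e-06 m²
R_2 = (1.76×10^-8)(40.2)/(3.301e-06) = 0.2144 Ω
Seg 3: A = 4.5 mm² = 4.500e-06 m²
R_3 = (2.59×10^-8)(55.9)/(4.500e-06) = 0.3217 Ω
R_total = R_1 + R_2 + R_3 = 1.42 Ω

1.42 Ω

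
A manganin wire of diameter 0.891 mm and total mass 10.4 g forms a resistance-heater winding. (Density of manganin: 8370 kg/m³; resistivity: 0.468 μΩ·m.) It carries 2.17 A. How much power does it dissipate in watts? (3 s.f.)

ρ = 0.468 μΩ·m = 4.68×10^-7 Ω·m
A = π(d/2)² = π(4.4550e-04 m)² = 6.2351e-07 m²
L = m/(density·A) = 0.0104/(8370×6.2351e-07) = 1.993 m
R = ρL/A = (4.68×10^-7)(1.993)/(6.2351e-07) = 1.496 Ω
P = I²R = (2.17)² × 1.496 = 7.04 W

7.04 W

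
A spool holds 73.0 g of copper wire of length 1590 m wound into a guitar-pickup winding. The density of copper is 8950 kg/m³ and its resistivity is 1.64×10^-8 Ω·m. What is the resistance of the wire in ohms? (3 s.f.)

A = m/(density·L) = 0.073/(8950×1590) = 5.1298e-09 m²
R = ρL/A = (1.64×10^-8)(1590)/(5.1298e-09) = 5080 Ω

5080 Ω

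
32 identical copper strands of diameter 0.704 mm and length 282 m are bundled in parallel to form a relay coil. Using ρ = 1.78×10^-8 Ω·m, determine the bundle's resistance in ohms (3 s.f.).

0.403 Ω

A_strand = π(3.5200e-04 m)² = 3.893e-07 m²
R_strand = ρL/A = (1.78×10^-8)(282)/(3.893e-07) = 12.9 Ω
R_total = R_strand/N = 12.9/32 = 0.403 Ω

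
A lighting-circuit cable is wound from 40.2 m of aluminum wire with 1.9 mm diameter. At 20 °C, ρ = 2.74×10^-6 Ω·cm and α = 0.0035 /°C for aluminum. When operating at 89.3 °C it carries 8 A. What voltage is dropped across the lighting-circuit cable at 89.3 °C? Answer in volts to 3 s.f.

ρ = 2.74×10^-6 Ω·cm = 2.74×10^-8 Ω·m
A = π(d/2)² = π(9.5000e-04 m)² = 2.835e-06 m²
R₍20₎ = ρL/A = (2.74×10^-8)(40.2)/(2.835e-06) = 0.3885 Ω
R₍89.3₎ = R₍20₎(1 + αΔT) = 0.3885 × (1 + 0.0035×69.3) = 0.4827 Ω
V = IR = 8 × 0.4827 = 3.86 V

3.86 V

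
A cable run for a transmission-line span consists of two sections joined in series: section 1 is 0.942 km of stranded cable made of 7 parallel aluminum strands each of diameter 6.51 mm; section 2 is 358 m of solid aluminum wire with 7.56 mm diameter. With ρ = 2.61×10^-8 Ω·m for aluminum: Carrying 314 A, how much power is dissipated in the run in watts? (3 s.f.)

Section 1: A_strand = π(3.2550e-03)² = 3.329e-05 m²; R₁ = ρL/(N·A_s) = (2.61×10^-8)(942)/(7×3.329e-05) = 0.1055 Ω
Section 2: A = π(d/2)² = π(3.7800e-03 m)² = 4.489e-05 m²
R₂ = (2.61×10^-8)(358)/(4.489e-05) = 0.2082 Ω
R = R₁ + R₂ = 0.3137 Ω
P = I²R = (314)² × 0.3137 = 30900 W

30900 W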